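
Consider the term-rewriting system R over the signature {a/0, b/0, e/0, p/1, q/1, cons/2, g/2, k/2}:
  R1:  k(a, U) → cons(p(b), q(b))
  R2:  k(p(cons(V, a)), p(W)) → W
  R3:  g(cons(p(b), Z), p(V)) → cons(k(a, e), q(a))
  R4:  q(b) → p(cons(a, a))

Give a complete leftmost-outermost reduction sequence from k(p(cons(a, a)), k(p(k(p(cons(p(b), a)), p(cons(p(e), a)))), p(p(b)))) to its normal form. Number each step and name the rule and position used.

b

1. k(p(cons(a, a)), k(p(k(p(cons(p(b), a)), p(cons(p(e), a)))), p(p(b))))  →  k(p(cons(a, a)), k(p(cons(p(e), a)), p(p(b))))   [R2 at 2.1.1]
2. k(p(cons(a, a)), k(p(cons(p(e), a)), p(p(b))))  →  k(p(cons(a, a)), p(b))   [R2 at 2]
3. k(p(cons(a, a)), p(b))  →  b   [R2 at ε]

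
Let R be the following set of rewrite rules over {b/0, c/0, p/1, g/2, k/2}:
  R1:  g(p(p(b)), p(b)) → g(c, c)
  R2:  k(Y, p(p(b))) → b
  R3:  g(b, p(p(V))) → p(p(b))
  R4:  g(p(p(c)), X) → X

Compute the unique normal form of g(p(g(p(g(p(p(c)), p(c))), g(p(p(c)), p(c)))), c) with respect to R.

1. g(p(g(p(g(p(p(c)), p(c))), g(p(p(c)), p(c)))), c)  →  g(p(g(p(p(c)), g(p(p(c)), p(c)))), c)   [R4 at 1.1.1.1]
2. g(p(g(p(p(c)), g(p(p(c)), p(c)))), c)  →  g(p(g(p(p(c)), p(c))), c)   [R4 at 1.1]
3. g(p(g(p(p(c)), p(c))), c)  →  g(p(p(c)), c)   [R4 at 1.1]
4. g(p(p(c)), c)  →  c   [R4 at ε]

c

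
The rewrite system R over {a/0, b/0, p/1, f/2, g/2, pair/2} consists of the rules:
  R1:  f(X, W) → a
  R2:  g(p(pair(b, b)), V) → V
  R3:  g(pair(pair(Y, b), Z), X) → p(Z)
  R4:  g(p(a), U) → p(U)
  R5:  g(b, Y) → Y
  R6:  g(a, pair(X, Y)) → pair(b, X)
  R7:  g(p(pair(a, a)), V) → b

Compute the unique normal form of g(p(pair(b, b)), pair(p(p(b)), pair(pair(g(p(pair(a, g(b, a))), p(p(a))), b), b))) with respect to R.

1. g(p(pair(b, b)), pair(p(p(b)), pair(pair(g(p(pair(a, g(b, a))), p(p(a))), b), b)))  →  pair(p(p(b)), pair(pair(g(p(pair(a, g(b, a))), p(p(a))), b), b))   [R2 at ε]
2. pair(p(p(b)), pair(pair(g(p(pair(a, g(b, a))), p(p(a))), b), b))  →  pair(p(p(b)), pair(pair(g(p(pair(a, a)), p(p(a))), b), b))   [R5 at 2.1.1.1.1.2]
3. pair(p(p(b)), pair(pair(g(p(pair(a, a)), p(p(a))), b), b))  →  pair(p(p(b)), pair(pair(b, b), b))   [R7 at 2.1.1]

pair(p(p(b)), pair(pair(b, b), b))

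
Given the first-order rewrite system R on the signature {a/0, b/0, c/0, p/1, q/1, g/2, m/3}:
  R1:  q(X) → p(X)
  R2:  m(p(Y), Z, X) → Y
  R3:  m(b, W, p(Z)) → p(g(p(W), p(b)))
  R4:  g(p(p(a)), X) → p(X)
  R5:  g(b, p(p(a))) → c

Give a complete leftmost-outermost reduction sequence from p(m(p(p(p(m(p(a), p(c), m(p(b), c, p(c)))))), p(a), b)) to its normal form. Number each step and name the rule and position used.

p(p(p(a)))

1. p(m(p(p(p(m(p(a), p(c), m(p(b), c, p(c)))))), p(a), b))  →  p(p(p(m(p(a), p(c), m(p(b), c, p(c))))))   [R2 at 1]
2. p(p(p(m(p(a), p(c), m(p(b), c, p(c))))))  →  p(p(p(a)))   [R2 at 1.1.1]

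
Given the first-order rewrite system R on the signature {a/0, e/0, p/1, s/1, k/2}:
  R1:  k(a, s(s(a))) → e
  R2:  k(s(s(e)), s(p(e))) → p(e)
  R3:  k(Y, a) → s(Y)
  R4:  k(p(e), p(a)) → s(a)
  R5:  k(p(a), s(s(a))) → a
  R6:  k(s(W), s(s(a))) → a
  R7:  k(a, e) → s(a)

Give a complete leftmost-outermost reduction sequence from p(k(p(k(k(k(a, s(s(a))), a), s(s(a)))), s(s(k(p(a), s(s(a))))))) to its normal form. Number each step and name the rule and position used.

p(a)

1. p(k(p(k(k(k(a, s(s(a))), a), s(s(a)))), s(s(k(p(a), s(s(a)))))))  →  p(k(p(k(s(k(a, s(s(a)))), s(s(a)))), s(s(k(p(a), s(s(a)))))))   [R3 at 1.1.1.1]
2. p(k(p(k(s(k(a, s(s(a)))), s(s(a)))), s(s(k(p(a), s(s(a)))))))  →  p(k(p(a), s(s(k(p(a), s(s(a)))))))   [R6 at 1.1.1]
3. p(k(p(a), s(s(k(p(a), s(s(a)))))))  →  p(k(p(a), s(s(a))))   [R5 at 1.2.1.1]
4. p(k(p(a), s(s(a))))  →  p(a)   [R5 at 1]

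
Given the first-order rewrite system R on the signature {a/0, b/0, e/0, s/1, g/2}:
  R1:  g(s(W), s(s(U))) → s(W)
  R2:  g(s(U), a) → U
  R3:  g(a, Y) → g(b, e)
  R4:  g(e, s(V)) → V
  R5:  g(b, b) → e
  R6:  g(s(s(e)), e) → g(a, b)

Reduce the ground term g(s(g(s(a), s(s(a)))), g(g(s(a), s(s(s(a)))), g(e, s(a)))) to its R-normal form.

s(a)

1. g(s(g(s(a), s(s(a)))), g(g(s(a), s(s(s(a)))), g(e, s(a))))  →  g(s(s(a)), g(g(s(a), s(s(s(a)))), g(e, s(a))))   [R1 at 1.1]
2. g(s(s(a)), g(g(s(a), s(s(s(a)))), g(e, s(a))))  →  g(s(s(a)), g(s(a), g(e, s(a))))   [R1 at 2.1]
3. g(s(s(a)), g(s(a), g(e, s(a))))  →  g(s(s(a)), g(s(a), a))   [R4 at 2.2]
4. g(s(s(a)), g(s(a), a))  →  g(s(s(a)), a)   [R2 at 2]
5. g(s(s(a)), a)  →  s(a)   [R2 at ε]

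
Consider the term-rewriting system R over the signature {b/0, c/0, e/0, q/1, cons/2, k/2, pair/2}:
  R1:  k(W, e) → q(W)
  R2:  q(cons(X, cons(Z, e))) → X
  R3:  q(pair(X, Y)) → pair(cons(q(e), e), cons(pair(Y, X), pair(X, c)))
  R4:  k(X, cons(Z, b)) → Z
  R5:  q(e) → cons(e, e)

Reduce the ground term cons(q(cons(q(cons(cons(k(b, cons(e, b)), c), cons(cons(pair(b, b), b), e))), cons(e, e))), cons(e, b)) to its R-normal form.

cons(cons(e, c), cons(e, b))

1. cons(q(cons(q(cons(cons(k(b, cons(e, b)), c), cons(cons(pair(b, b), b), e))), cons(e, e))), cons(e, b))  →  cons(q(cons(cons(k(b, cons(e, b)), c), cons(cons(pair(b, b), b), e))), cons(e, b))   [R2 at 1]
2. cons(q(cons(cons(k(b, cons(e, b)), c), cons(cons(pair(b, b), b), e))), cons(e, b))  →  cons(cons(k(b, cons(e, b)), c), cons(e, b))   [R2 at 1]
3. cons(cons(k(b, cons(e, b)), c), cons(e, b))  →  cons(cons(e, c), cons(e, b))   [R4 at 1.1]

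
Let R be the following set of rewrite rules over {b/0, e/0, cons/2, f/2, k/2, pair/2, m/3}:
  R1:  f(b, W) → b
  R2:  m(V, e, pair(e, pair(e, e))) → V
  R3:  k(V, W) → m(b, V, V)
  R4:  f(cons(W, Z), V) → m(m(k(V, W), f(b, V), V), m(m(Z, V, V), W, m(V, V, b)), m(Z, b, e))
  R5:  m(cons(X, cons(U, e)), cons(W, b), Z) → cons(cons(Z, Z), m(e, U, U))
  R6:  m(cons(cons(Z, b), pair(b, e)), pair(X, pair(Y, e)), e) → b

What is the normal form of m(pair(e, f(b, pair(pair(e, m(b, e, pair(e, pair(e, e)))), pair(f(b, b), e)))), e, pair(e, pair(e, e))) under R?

pair(e, b)

1. m(pair(e, f(b, pair(pair(e, m(b, e, pair(e, pair(e, e)))), pair(f(b, b), e)))), e, pair(e, pair(e, e)))  →  pair(e, f(b, pair(pair(e, m(b, e, pair(e, pair(e, e)))), pair(f(b, b), e))))   [R2 at ε]
2. pair(e, f(b, pair(pair(e, m(b, e, pair(e, pair(e, e)))), pair(f(b, b), e))))  →  pair(e, b)   [R1 at 2]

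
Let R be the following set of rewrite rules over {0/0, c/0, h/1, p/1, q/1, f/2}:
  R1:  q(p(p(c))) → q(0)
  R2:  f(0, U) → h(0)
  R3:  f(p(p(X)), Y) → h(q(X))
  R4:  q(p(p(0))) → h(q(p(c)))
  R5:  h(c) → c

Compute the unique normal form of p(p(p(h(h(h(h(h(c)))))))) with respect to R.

1. p(p(p(h(h(h(h(h(c))))))))  →  p(p(p(h(h(h(h(c)))))))   [R5 at 1.1.1.1.1.1.1]
2. p(p(p(h(h(h(h(c)))))))  →  p(p(p(h(h(h(c))))))   [R5 at 1.1.1.1.1.1]
3. p(p(p(h(h(h(c))))))  →  p(p(p(h(h(c)))))   [R5 at 1.1.1.1.1]
4. p(p(p(h(h(c)))))  →  p(p(p(h(c))))   [R5 at 1.1.1.1]
5. p(p(p(h(c))))  →  p(p(p(c)))   [R5 at 1.1.1]

p(p(p(c)))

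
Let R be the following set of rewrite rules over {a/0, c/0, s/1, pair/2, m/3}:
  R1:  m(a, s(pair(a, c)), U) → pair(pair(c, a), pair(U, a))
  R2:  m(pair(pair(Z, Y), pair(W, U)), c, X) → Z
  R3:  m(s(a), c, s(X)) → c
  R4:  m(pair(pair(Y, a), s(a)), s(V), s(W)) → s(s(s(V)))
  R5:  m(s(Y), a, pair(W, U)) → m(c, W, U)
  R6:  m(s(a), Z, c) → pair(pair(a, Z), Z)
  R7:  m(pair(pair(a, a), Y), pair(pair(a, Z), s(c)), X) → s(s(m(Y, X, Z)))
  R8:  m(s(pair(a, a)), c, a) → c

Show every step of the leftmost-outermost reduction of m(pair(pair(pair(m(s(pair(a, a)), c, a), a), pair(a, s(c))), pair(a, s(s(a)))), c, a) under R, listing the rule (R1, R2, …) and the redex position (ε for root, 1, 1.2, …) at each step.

1. m(pair(pair(pair(m(s(pair(a, a)), c, a), a), pair(a, s(c))), pair(a, s(s(a)))), c, a)  →  pair(m(s(pair(a, a)), c, a), a)   [R2 at ε]
2. pair(m(s(pair(a, a)), c, a), a)  →  pair(c, a)   [R8 at 1]

pair(c, a)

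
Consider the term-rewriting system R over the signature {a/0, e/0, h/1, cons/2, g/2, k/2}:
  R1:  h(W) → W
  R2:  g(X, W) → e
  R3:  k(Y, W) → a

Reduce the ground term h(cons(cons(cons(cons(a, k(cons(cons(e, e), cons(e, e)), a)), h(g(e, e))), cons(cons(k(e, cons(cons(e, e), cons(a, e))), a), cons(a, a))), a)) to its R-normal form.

1. h(cons(cons(cons(cons(a, k(cons(cons(e, e), cons(e, e)), a)), h(g(e, e))), cons(cons(k(e, cons(cons(e, e), cons(a, e))), a), cons(a, a))), a))  →  cons(cons(cons(cons(a, k(cons(cons(e, e), cons(e, e)), a)), h(g(e, e))), cons(cons(k(e, cons(cons(e, e), cons(a, e))), a), cons(a, a))), a)   [R1 at ε]
2. cons(cons(cons(cons(a, k(cons(cons(e, e), cons(e, e)), a)), h(g(e, e))), cons(cons(k(e, cons(cons(e, e), cons(a, e))), a), cons(a, a))), a)  →  cons(cons(cons(cons(a, a), h(g(e, e))), cons(cons(k(e, cons(cons(e, e), cons(a, e))), a), cons(a, a))), a)   [R3 at 1.1.1.2]
3. cons(cons(cons(cons(a, a), h(g(e, e))), cons(cons(k(e, cons(cons(e, e), cons(a, e))), a), cons(a, a))), a)  →  cons(cons(cons(cons(a, a), g(e, e)), cons(cons(k(e, cons(cons(e, e), cons(a, e))), a), cons(a, a))), a)   [R1 at 1.1.2]
4. cons(cons(cons(cons(a, a), g(e, e)), cons(cons(k(e, cons(cons(e, e), cons(a, e))), a), cons(a, a))), a)  →  cons(cons(cons(cons(a, a), e), cons(cons(k(e, cons(cons(e, e), cons(a, e))), a), cons(a, a))), a)   [R2 at 1.1.2]
5. cons(cons(cons(cons(a, a), e), cons(cons(k(e, cons(cons(e, e), cons(a, e))), a), cons(a, a))), a)  →  cons(cons(cons(cons(a, a), e), cons(cons(a, a), cons(a, a))), a)   [R3 at 1.2.1.1]

cons(cons(cons(cons(a, a), e), cons(cons(a, a), cons(a, a))), a)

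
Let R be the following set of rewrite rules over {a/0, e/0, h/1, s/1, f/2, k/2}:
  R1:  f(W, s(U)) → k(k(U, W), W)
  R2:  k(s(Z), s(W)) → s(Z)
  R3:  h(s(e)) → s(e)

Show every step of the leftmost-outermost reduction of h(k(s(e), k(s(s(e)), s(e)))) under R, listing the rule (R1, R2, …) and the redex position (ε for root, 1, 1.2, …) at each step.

s(e)

1. h(k(s(e), k(s(s(e)), s(e))))  →  h(k(s(e), s(s(e))))   [R2 at 1.2]
2. h(k(s(e), s(s(e))))  →  h(s(e))   [R2 at 1]
3. h(s(e))  →  s(e)   [R3 at ε]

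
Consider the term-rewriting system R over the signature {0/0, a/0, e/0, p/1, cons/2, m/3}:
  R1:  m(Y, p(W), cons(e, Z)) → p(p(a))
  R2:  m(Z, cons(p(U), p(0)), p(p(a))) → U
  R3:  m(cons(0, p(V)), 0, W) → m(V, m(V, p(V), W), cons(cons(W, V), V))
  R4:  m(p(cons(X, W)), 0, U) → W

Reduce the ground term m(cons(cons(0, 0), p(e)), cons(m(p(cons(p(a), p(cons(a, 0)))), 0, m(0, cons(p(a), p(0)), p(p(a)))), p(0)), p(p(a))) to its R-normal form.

cons(a, 0)

1. m(cons(cons(0, 0), p(e)), cons(m(p(cons(p(a), p(cons(a, 0)))), 0, m(0, cons(p(a), p(0)), p(p(a)))), p(0)), p(p(a)))  →  m(cons(cons(0, 0), p(e)), cons(p(cons(a, 0)), p(0)), p(p(a)))   [R4 at 2.1]
2. m(cons(cons(0, 0), p(e)), cons(p(cons(a, 0)), p(0)), p(p(a)))  →  cons(a, 0)   [R2 at ε]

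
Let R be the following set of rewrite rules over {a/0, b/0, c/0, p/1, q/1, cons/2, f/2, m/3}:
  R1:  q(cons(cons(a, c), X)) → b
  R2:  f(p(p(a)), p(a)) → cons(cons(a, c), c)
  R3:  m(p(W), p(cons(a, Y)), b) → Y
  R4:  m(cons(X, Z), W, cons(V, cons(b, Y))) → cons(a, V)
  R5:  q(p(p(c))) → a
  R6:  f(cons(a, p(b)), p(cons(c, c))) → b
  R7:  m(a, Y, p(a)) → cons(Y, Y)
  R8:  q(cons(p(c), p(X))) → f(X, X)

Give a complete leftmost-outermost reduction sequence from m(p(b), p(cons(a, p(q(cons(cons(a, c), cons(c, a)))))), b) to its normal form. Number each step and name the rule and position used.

p(b)

1. m(p(b), p(cons(a, p(q(cons(cons(a, c), cons(c, a)))))), b)  →  p(q(cons(cons(a, c), cons(c, a))))   [R3 at ε]
2. p(q(cons(cons(a, c), cons(c, a))))  →  p(b)   [R1 at 1]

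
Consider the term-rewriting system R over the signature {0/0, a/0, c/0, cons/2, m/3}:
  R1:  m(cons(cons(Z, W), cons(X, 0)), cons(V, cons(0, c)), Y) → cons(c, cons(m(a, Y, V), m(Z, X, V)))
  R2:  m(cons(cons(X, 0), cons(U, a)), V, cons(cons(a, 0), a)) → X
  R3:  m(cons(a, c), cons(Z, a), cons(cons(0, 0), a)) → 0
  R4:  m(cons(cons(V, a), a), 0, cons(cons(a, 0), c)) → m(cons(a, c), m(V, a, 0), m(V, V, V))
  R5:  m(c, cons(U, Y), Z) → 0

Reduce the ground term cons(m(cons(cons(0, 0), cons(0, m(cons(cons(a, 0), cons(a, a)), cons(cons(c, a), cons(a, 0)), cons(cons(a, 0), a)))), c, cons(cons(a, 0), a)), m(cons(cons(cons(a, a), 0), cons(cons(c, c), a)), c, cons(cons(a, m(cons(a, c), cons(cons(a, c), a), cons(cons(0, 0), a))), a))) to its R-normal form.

cons(0, cons(a, a))

1. cons(m(cons(cons(0, 0), cons(0, m(cons(cons(a, 0), cons(a, a)), cons(cons(c, a), cons(a, 0)), cons(cons(a, 0), a)))), c, cons(cons(a, 0), a)), m(cons(cons(cons(a, a), 0), cons(cons(c, c), a)), c, cons(cons(a, m(cons(a, c), cons(cons(a, c), a), cons(cons(0, 0), a))), a)))  →  cons(m(cons(cons(0, 0), cons(0, a)), c, cons(cons(a, 0), a)), m(cons(cons(cons(a, a), 0), cons(cons(c, c), a)), c, cons(cons(a, m(cons(a, c), cons(cons(a, c), a), cons(cons(0, 0), a))), a)))   [R2 at 1.1.2.2]
2. cons(m(cons(cons(0, 0), cons(0, a)), c, cons(cons(a, 0), a)), m(cons(cons(cons(a, a), 0), cons(cons(c, c), a)), c, cons(cons(a, m(cons(a, c), cons(cons(a, c), a), cons(cons(0, 0), a))), a)))  →  cons(0, m(cons(cons(cons(a, a), 0), cons(cons(c, c), a)), c, cons(cons(a, m(cons(a, c), cons(cons(a, c), a), cons(cons(0, 0), a))), a)))   [R2 at 1]
3. cons(0, m(cons(cons(cons(a, a), 0), cons(cons(c, c), a)), c, cons(cons(a, m(cons(a, c), cons(cons(a, c), a), cons(cons(0, 0), a))), a)))  →  cons(0, m(cons(cons(cons(a, a), 0), cons(cons(c, c), a)), c, cons(cons(a, 0), a)))   [R3 at 2.3.1.2]
4. cons(0, m(cons(cons(cons(a, a), 0), cons(cons(c, c), a)), c, cons(cons(a, 0), a)))  →  cons(0, cons(a, a))   [R2 at 2]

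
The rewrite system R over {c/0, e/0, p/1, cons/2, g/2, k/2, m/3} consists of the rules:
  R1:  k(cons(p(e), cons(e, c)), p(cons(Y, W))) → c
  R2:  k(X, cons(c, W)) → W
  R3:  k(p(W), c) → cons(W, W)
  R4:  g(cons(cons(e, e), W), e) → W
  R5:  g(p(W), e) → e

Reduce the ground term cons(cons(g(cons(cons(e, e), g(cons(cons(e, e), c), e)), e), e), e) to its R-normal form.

1. cons(cons(g(cons(cons(e, e), g(cons(cons(e, e), c), e)), e), e), e)  →  cons(cons(g(cons(cons(e, e), c), e), e), e)   [R4 at 1.1]
2. cons(cons(g(cons(cons(e, e), c), e), e), e)  →  cons(cons(c, e), e)   [R4 at 1.1]

cons(cons(c, e), e)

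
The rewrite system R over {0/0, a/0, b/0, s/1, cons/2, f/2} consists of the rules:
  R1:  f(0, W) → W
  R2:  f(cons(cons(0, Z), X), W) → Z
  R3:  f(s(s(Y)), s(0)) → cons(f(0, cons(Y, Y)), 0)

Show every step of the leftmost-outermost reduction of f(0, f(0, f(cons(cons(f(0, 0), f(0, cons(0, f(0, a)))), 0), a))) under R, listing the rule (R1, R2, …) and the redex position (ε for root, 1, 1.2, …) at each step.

cons(0, a)

1. f(0, f(0, f(cons(cons(f(0, 0), f(0, cons(0, f(0, a)))), 0), a)))  →  f(0, f(cons(cons(f(0, 0), f(0, cons(0, f(0, a)))), 0), a))   [R1 at ε]
2. f(0, f(cons(cons(f(0, 0), f(0, cons(0, f(0, a)))), 0), a))  →  f(cons(cons(f(0, 0), f(0, cons(0, f(0, a)))), 0), a)   [R1 at ε]
3. f(cons(cons(f(0, 0), f(0, cons(0, f(0, a)))), 0), a)  →  f(cons(cons(0, f(0, cons(0, f(0, a)))), 0), a)   [R1 at 1.1.1]
4. f(cons(cons(0, f(0, cons(0, f(0, a)))), 0), a)  →  f(0, cons(0, f(0, a)))   [R2 at ε]
5. f(0, cons(0, f(0, a)))  →  cons(0, f(0, a))   [R1 at ε]
6. cons(0, f(0, a))  →  cons(0, a)   [R1 at 2]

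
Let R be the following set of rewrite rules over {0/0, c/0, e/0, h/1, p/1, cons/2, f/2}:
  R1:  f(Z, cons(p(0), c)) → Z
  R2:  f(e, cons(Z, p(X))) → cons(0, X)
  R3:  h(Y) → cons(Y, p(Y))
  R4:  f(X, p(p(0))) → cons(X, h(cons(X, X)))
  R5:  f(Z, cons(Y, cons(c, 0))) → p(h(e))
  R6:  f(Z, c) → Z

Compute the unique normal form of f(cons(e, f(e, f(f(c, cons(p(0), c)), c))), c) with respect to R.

cons(e, e)

1. f(cons(e, f(e, f(f(c, cons(p(0), c)), c))), c)  →  cons(e, f(e, f(f(c, cons(p(0), c)), c)))   [R6 at ε]
2. cons(e, f(e, f(f(c, cons(p(0), c)), c)))  →  cons(e, f(e, f(c, cons(p(0), c))))   [R6 at 2.2]
3. cons(e, f(e, f(c, cons(p(0), c))))  →  cons(e, f(e, c))   [R1 at 2.2]
4. cons(e, f(e, c))  →  cons(e, e)   [R6 at 2]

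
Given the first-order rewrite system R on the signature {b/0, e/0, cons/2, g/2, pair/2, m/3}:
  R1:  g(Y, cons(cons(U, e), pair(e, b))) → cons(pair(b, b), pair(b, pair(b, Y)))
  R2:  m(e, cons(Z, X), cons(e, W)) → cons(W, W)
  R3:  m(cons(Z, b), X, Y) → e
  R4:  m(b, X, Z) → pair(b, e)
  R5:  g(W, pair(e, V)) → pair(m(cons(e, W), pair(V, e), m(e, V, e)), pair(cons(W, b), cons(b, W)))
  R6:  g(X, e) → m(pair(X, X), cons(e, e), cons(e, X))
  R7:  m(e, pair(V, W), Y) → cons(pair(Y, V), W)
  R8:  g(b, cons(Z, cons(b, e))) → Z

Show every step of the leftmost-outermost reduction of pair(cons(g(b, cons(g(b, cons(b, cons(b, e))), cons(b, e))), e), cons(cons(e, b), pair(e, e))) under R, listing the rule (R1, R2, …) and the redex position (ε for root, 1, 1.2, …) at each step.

1. pair(cons(g(b, cons(g(b, cons(b, cons(b, e))), cons(b, e))), e), cons(cons(e, b), pair(e, e)))  →  pair(cons(g(b, cons(b, cons(b, e))), e), cons(cons(e, b), pair(e, e)))   [R8 at 1.1]
2. pair(cons(g(b, cons(b, cons(b, e))), e), cons(cons(e, b), pair(e, e)))  →  pair(cons(b, e), cons(cons(e, b), pair(e, e)))   [R8 at 1.1]

pair(cons(b, e), cons(cons(e, b), pair(e, e)))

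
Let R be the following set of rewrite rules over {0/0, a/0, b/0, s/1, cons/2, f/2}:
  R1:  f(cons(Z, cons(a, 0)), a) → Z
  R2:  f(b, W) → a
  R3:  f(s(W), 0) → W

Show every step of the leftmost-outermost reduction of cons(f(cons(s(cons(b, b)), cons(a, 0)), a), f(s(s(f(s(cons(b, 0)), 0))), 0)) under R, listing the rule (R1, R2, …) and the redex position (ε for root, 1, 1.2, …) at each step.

cons(s(cons(b, b)), s(cons(b, 0)))

1. cons(f(cons(s(cons(b, b)), cons(a, 0)), a), f(s(s(f(s(cons(b, 0)), 0))), 0))  →  cons(s(cons(b, b)), f(s(s(f(s(cons(b, 0)), 0))), 0))   [R1 at 1]
2. cons(s(cons(b, b)), f(s(s(f(s(cons(b, 0)), 0))), 0))  →  cons(s(cons(b, b)), s(f(s(cons(b, 0)), 0)))   [R3 at 2]
3. cons(s(cons(b, b)), s(f(s(cons(b, 0)), 0)))  →  cons(s(cons(b, b)), s(cons(b, 0)))   [R3 at 2.1]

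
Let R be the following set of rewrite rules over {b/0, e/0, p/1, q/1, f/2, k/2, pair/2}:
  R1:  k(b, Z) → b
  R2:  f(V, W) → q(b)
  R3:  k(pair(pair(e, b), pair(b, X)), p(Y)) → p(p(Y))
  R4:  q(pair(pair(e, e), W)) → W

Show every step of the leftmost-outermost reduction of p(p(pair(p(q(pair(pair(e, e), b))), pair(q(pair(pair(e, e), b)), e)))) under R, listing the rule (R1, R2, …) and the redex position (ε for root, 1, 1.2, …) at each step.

1. p(p(pair(p(q(pair(pair(e, e), b))), pair(q(pair(pair(e, e), b)), e))))  →  p(p(pair(p(b), pair(q(pair(pair(e, e), b)), e))))   [R4 at 1.1.1.1]
2. p(p(pair(p(b), pair(q(pair(pair(e, e), b)), e))))  →  p(p(pair(p(b), pair(b, e))))   [R4 at 1.1.2.1]

p(p(pair(p(b), pair(b, e))))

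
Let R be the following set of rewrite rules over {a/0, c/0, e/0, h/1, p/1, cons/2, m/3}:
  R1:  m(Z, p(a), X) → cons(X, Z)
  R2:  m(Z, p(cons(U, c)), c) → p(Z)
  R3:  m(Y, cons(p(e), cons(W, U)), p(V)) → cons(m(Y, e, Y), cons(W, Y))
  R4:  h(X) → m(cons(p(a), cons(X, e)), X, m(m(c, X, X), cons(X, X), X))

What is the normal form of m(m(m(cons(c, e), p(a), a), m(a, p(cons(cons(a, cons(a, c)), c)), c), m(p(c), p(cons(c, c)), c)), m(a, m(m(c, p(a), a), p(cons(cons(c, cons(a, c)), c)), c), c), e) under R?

1. m(m(m(cons(c, e), p(a), a), m(a, p(cons(cons(a, cons(a, c)), c)), c), m(p(c), p(cons(c, c)), c)), m(a, m(m(c, p(a), a), p(cons(cons(c, cons(a, c)), c)), c), c), e)  →  m(m(cons(a, cons(c, e)), m(a, p(cons(cons(a, cons(a, c)), c)), c), m(p(c), p(cons(c, c)), c)), m(a, m(m(c, p(a), a), p(cons(cons(c, cons(a, c)), c)), c), c), e)   [R1 at 1.1]
2. m(m(cons(a, cons(c, e)), m(a, p(cons(cons(a, cons(a, c)), c)), c), m(p(c), p(cons(c, c)), c)), m(a, m(m(c, p(a), a), p(cons(cons(c, cons(a, c)), c)), c), c), e)  →  m(m(cons(a, cons(c, e)), p(a), m(p(c), p(cons(c, c)), c)), m(a, m(m(c, p(a), a), p(cons(cons(c, cons(a, c)), c)), c), c), e)   [R2 at 1.2]
3. m(m(cons(a, cons(c, e)), p(a), m(p(c), p(cons(c, c)), c)), m(a, m(m(c, p(a), a), p(cons(cons(c, cons(a, c)), c)), c), c), e)  →  m(cons(m(p(c), p(cons(c, c)), c), cons(a, cons(c, e))), m(a, m(m(c, p(a), a), p(cons(cons(c, cons(a, c)), c)), c), c), e)   [R1 at 1]
4. m(cons(m(p(c), p(cons(c, c)), c), cons(a, cons(c, e))), m(a, m(m(c, p(a), a), p(cons(cons(c, cons(a, c)), c)), c), c), e)  →  m(cons(p(p(c)), cons(a, cons(c, e))), m(a, m(m(c, p(a), a), p(cons(cons(c, cons(a, c)), c)), c), c), e)   [R2 at 1.1]
5. m(cons(p(p(c)), cons(a, cons(c, e))), m(a, m(m(c, p(a), a), p(cons(cons(c, cons(a, c)), c)), c), c), e)  →  m(cons(p(p(c)), cons(a, cons(c, e))), m(a, p(m(c, p(a), a)), c), e)   [R2 at 2.2]
6. m(cons(p(p(c)), cons(a, cons(c, e))), m(a, p(m(c, p(a), a)), c), e)  →  m(cons(p(p(c)), cons(a, cons(c, e))), m(a, p(cons(a, c)), c), e)   [R1 at 2.2.1]
7. m(cons(p(p(c)), cons(a, cons(c, e))), m(a, p(cons(a, c)), c), e)  →  m(cons(p(p(c)), cons(a, cons(c, e))), p(a), e)   [R2 at 2]
8. m(cons(p(p(c)), cons(a, cons(c, e))), p(a), e)  →  cons(e, cons(p(p(c)), cons(a, cons(c, e))))   [R1 at ε]

cons(e, cons(p(p(c)), cons(a, cons(c, e))))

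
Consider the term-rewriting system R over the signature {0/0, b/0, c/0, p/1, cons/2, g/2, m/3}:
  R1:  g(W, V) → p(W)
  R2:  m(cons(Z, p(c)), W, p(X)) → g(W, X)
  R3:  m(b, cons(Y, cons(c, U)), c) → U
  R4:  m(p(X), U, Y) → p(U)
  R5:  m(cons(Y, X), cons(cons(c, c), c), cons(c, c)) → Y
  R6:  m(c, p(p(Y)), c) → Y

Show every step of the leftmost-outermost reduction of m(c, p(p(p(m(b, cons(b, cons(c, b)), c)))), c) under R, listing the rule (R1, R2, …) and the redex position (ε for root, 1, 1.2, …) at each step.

1. m(c, p(p(p(m(b, cons(b, cons(c, b)), c)))), c)  →  p(m(b, cons(b, cons(c, b)), c))   [R6 at ε]
2. p(m(b, cons(b, cons(c, b)), c))  →  p(b)   [R3 at 1]

p(b)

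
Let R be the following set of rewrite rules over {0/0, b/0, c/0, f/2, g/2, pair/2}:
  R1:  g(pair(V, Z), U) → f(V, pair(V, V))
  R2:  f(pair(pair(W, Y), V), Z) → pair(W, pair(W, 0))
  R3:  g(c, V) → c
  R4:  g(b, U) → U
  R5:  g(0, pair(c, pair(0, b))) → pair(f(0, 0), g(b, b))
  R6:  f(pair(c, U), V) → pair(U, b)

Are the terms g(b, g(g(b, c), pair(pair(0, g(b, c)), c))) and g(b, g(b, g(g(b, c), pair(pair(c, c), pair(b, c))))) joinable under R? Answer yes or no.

Reduce t₁ = g(b, g(g(b, c), pair(pair(0, g(b, c)), c))):
1. g(b, g(g(b, c), pair(pair(0, g(b, c)), c)))  →  g(g(b, c), pair(pair(0, g(b, c)), c))   [R4 at ε]
2. g(g(b, c), pair(pair(0, g(b, c)), c))  →  g(c, pair(pair(0, g(b, c)), c))   [R4 at 1]
3. g(c, pair(pair(0, g(b, c)), c))  →  c   [R3 at ε]

Reduce t₂ = g(b, g(b, g(g(b, c), pair(pair(c, c), pair(b, c))))):
1. g(b, g(b, g(g(b, c), pair(pair(c, c), pair(b, c)))))  →  g(b, g(g(b, c), pair(pair(c, c), pair(b, c))))   [R4 at ε]
2. g(b, g(g(b, c), pair(pair(c, c), pair(b, c))))  →  g(g(b, c), pair(pair(c, c), pair(b, c)))   [R4 at ε]
3. g(g(b, c), pair(pair(c, c), pair(b, c)))  →  g(c, pair(pair(c, c), pair(b, c)))   [R4 at 1]
4. g(c, pair(pair(c, c), pair(b, c)))  →  c   [R3 at ε]

yes — NF(t₁) = c, NF(t₂) = c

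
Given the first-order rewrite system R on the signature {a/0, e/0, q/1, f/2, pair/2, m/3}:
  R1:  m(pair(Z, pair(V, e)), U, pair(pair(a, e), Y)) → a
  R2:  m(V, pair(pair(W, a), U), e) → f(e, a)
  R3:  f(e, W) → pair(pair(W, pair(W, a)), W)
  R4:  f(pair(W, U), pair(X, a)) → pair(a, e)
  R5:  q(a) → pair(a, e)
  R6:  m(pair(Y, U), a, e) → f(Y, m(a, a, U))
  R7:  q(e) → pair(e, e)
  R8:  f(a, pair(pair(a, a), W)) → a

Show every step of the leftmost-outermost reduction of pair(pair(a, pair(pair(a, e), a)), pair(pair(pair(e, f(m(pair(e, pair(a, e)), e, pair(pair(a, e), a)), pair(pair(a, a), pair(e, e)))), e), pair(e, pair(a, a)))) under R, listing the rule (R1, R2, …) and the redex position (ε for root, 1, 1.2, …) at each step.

1. pair(pair(a, pair(pair(a, e), a)), pair(pair(pair(e, f(m(pair(e, pair(a, e)), e, pair(pair(a, e), a)), pair(pair(a, a), pair(e, e)))), e), pair(e, pair(a, a))))  →  pair(pair(a, pair(pair(a, e), a)), pair(pair(pair(e, f(a, pair(pair(a, a), pair(e, e)))), e), pair(e, pair(a, a))))   [R1 at 2.1.1.2.1]
2. pair(pair(a, pair(pair(a, e), a)), pair(pair(pair(e, f(a, pair(pair(a, a), pair(e, e)))), e), pair(e, pair(a, a))))  →  pair(pair(a, pair(pair(a, e), a)), pair(pair(pair(e, a), e), pair(e, pair(a, a))))   [R8 at 2.1.1.2]

pair(pair(a, pair(pair(a, e), a)), pair(pair(pair(e, a), e), pair(e, pair(a, a))))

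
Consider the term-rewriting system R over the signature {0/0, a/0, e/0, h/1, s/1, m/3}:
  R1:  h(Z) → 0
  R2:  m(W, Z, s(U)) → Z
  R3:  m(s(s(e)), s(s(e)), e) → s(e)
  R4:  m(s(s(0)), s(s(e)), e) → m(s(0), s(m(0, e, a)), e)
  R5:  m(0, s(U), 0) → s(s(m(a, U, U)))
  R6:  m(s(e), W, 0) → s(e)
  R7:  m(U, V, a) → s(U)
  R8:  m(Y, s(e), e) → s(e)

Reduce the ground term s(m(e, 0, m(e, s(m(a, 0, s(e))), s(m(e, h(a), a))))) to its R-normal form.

s(0)

1. s(m(e, 0, m(e, s(m(a, 0, s(e))), s(m(e, h(a), a)))))  →  s(m(e, 0, s(m(a, 0, s(e)))))   [R2 at 1.3]
2. s(m(e, 0, s(m(a, 0, s(e)))))  →  s(0)   [R2 at 1]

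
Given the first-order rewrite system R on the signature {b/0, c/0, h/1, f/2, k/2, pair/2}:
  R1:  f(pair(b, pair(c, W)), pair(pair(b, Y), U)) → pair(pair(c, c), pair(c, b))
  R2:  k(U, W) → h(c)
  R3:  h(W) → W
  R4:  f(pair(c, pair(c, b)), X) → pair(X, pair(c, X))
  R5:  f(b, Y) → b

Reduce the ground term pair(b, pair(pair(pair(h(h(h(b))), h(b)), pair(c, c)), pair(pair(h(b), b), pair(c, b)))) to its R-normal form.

pair(b, pair(pair(pair(b, b), pair(c, c)), pair(pair(b, b), pair(c, b))))

1. pair(b, pair(pair(pair(h(h(h(b))), h(b)), pair(c, c)), pair(pair(h(b), b), pair(c, b))))  →  pair(b, pair(pair(pair(h(h(b)), h(b)), pair(c, c)), pair(pair(h(b), b), pair(c, b))))   [R3 at 2.1.1.1]
2. pair(b, pair(pair(pair(h(h(b)), h(b)), pair(c, c)), pair(pair(h(b), b), pair(c, b))))  →  pair(b, pair(pair(pair(h(b), h(b)), pair(c, c)), pair(pair(h(b), b), pair(c, b))))   [R3 at 2.1.1.1]
3. pair(b, pair(pair(pair(h(b), h(b)), pair(c, c)), pair(pair(h(b), b), pair(c, b))))  →  pair(b, pair(pair(pair(b, h(b)), pair(c, c)), pair(pair(h(b), b), pair(c, b))))   [R3 at 2.1.1.1]
4. pair(b, pair(pair(pair(b, h(b)), pair(c, c)), pair(pair(h(b), b), pair(c, b))))  →  pair(b, pair(pair(pair(b, b), pair(c, c)), pair(pair(h(b), b), pair(c, b))))   [R3 at 2.1.1.2]
5. pair(b, pair(pair(pair(b, b), pair(c, c)), pair(pair(h(b), b), pair(c, b))))  →  pair(b, pair(pair(pair(b, b), pair(c, c)), pair(pair(b, b), pair(c, b))))   [R3 at 2.2.1.1]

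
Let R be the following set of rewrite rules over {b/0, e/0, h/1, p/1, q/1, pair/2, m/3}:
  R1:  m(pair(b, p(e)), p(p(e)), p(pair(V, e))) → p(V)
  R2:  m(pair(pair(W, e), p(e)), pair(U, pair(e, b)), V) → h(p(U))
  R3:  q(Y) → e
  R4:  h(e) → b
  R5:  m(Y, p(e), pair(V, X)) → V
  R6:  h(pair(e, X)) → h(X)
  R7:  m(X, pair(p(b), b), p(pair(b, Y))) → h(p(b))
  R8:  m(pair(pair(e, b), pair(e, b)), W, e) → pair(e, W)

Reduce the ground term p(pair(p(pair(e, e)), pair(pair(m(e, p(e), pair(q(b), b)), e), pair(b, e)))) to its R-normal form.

1. p(pair(p(pair(e, e)), pair(pair(m(e, p(e), pair(q(b), b)), e), pair(b, e))))  →  p(pair(p(pair(e, e)), pair(pair(q(b), e), pair(b, e))))   [R5 at 1.2.1.1]
2. p(pair(p(pair(e, e)), pair(pair(q(b), e), pair(b, e))))  →  p(pair(p(pair(e, e)), pair(pair(e, e), pair(b, e))))   [R3 at 1.2.1.1]

p(pair(p(pair(e, e)), pair(pair(e, e), pair(b, e))))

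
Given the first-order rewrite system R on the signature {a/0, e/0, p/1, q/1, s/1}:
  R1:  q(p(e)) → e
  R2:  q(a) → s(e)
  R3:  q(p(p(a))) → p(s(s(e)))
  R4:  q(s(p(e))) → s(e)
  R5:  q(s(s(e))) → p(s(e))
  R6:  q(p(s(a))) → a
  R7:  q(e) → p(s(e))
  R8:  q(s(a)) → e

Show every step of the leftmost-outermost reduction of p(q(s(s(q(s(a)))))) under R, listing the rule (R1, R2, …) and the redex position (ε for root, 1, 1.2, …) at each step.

p(p(s(e)))

1. p(q(s(s(q(s(a))))))  →  p(q(s(s(e))))   [R8 at 1.1.1.1]
2. p(q(s(s(e))))  →  p(p(s(e)))   [R5 at 1]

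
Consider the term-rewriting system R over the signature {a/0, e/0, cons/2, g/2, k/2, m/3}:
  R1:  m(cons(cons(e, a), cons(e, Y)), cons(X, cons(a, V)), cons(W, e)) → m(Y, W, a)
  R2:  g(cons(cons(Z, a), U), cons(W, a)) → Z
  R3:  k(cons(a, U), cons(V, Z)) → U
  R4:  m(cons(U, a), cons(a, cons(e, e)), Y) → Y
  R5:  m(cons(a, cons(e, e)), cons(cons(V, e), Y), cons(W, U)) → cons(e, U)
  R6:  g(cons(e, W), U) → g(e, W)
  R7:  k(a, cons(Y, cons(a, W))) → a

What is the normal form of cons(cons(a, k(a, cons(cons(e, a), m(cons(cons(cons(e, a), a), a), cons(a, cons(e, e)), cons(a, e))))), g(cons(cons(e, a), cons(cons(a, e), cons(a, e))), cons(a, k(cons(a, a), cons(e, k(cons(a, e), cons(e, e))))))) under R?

1. cons(cons(a, k(a, cons(cons(e, a), m(cons(cons(cons(e, a), a), a), cons(a, cons(e, e)), cons(a, e))))), g(cons(cons(e, a), cons(cons(a, e), cons(a, e))), cons(a, k(cons(a, a), cons(e, k(cons(a, e), cons(e, e)))))))  →  cons(cons(a, k(a, cons(cons(e, a), cons(a, e)))), g(cons(cons(e, a), cons(cons(a, e), cons(a, e))), cons(a, k(cons(a, a), cons(e, k(cons(a, e), cons(e, e)))))))   [R4 at 1.2.2.2]
2. cons(cons(a, k(a, cons(cons(e, a), cons(a, e)))), g(cons(cons(e, a), cons(cons(a, e), cons(a, e))), cons(a, k(cons(a, a), cons(e, k(cons(a, e), cons(e, e)))))))  →  cons(cons(a, a), g(cons(cons(e, a), cons(cons(a, e), cons(a, e))), cons(a, k(cons(a, a), cons(e, k(cons(a, e), cons(e, e)))))))   [R7 at 1.2]
3. cons(cons(a, a), g(cons(cons(e, a), cons(cons(a, e), cons(a, e))), cons(a, k(cons(a, a), cons(e, k(cons(a, e), cons(e, e)))))))  →  cons(cons(a, a), g(cons(cons(e, a), cons(cons(a, e), cons(a, e))), cons(a, a)))   [R3 at 2.2.2]
4. cons(cons(a, a), g(cons(cons(e, a), cons(cons(a, e), cons(a, e))), cons(a, a)))  →  cons(cons(a, a), e)   [R2 at 2]

cons(cons(a, a), e)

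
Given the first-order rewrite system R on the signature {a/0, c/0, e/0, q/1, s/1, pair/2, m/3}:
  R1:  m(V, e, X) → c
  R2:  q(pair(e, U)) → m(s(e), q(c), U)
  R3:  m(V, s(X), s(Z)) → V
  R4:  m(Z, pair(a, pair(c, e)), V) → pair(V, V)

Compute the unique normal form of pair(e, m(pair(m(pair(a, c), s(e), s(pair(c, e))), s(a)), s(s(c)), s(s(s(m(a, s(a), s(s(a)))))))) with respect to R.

pair(e, pair(pair(a, c), s(a)))

1. pair(e, m(pair(m(pair(a, c), s(e), s(pair(c, e))), s(a)), s(s(c)), s(s(s(m(a, s(a), s(s(a))))))))  →  pair(e, pair(m(pair(a, c), s(e), s(pair(c, e))), s(a)))   [R3 at 2]
2. pair(e, pair(m(pair(a, c), s(e), s(pair(c, e))), s(a)))  →  pair(e, pair(pair(a, c), s(a)))   [R3 at 2.1]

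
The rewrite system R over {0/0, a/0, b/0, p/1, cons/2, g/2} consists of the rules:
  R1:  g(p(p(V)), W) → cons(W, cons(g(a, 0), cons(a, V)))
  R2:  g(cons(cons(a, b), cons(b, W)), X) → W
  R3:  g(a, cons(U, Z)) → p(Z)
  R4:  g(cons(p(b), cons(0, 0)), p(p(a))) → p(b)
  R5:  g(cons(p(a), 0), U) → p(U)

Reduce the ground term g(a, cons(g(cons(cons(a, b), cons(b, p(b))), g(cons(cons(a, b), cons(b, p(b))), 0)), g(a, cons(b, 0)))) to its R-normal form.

p(p(0))

1. g(a, cons(g(cons(cons(a, b), cons(b, p(b))), g(cons(cons(a, b), cons(b, p(b))), 0)), g(a, cons(b, 0))))  →  p(g(a, cons(b, 0)))   [R3 at ε]
2. p(g(a, cons(b, 0)))  →  p(p(0))   [R3 at 1]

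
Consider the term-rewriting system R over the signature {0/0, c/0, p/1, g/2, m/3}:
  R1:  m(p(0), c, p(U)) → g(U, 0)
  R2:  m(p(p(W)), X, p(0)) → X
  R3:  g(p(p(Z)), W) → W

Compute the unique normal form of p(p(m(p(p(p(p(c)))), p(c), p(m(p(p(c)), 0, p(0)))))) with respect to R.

1. p(p(m(p(p(p(p(c)))), p(c), p(m(p(p(c)), 0, p(0))))))  →  p(p(m(p(p(p(p(c)))), p(c), p(0))))   [R2 at 1.1.3.1]
2. p(p(m(p(p(p(p(c)))), p(c), p(0))))  →  p(p(p(c)))   [R2 at 1.1]

p(p(p(c)))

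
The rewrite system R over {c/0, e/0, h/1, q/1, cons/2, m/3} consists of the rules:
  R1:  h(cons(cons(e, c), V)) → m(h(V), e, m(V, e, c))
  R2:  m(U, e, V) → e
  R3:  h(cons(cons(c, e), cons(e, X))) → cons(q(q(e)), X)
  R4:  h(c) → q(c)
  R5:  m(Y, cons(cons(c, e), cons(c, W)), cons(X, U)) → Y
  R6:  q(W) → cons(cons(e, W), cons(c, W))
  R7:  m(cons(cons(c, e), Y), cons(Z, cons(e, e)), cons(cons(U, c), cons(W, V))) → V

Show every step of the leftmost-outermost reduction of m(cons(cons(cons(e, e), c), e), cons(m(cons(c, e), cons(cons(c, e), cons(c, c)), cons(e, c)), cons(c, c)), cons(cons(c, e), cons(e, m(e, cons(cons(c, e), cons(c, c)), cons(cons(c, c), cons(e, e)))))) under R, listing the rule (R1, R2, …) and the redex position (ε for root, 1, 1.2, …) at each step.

1. m(cons(cons(cons(e, e), c), e), cons(m(cons(c, e), cons(cons(c, e), cons(c, c)), cons(e, c)), cons(c, c)), cons(cons(c, e), cons(e, m(e, cons(cons(c, e), cons(c, c)), cons(cons(c, c), cons(e, e))))))  →  m(cons(cons(cons(e, e), c), e), cons(cons(c, e), cons(c, c)), cons(cons(c, e), cons(e, m(e, cons(cons(c, e), cons(c, c)), cons(cons(c, c), cons(e, e))))))   [R5 at 2.1]
2. m(cons(cons(cons(e, e), c), e), cons(cons(c, e), cons(c, c)), cons(cons(c, e), cons(e, m(e, cons(cons(c, e), cons(c, c)), cons(cons(c, c), cons(e, e))))))  →  cons(cons(cons(e, e), c), e)   [R5 at ε]

cons(cons(cons(e, e), c), e)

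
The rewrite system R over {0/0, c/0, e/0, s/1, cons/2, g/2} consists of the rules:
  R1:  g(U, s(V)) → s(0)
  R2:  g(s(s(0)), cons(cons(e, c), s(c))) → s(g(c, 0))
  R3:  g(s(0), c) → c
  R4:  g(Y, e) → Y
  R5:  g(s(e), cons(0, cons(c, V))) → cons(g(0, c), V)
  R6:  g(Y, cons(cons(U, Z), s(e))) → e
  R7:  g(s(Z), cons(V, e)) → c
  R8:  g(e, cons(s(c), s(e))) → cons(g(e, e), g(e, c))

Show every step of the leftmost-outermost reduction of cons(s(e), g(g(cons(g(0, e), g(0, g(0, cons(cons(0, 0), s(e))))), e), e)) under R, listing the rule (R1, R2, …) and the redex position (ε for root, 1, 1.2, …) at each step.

1. cons(s(e), g(g(cons(g(0, e), g(0, g(0, cons(cons(0, 0), s(e))))), e), e))  →  cons(s(e), g(cons(g(0, e), g(0, g(0, cons(cons(0, 0), s(e))))), e))   [R4 at 2]
2. cons(s(e), g(cons(g(0, e), g(0, g(0, cons(cons(0, 0), s(e))))), e))  →  cons(s(e), cons(g(0, e), g(0, g(0, cons(cons(0, 0), s(e))))))   [R4 at 2]
3. cons(s(e), cons(g(0, e), g(0, g(0, cons(cons(0, 0), s(e))))))  →  cons(s(e), cons(0, g(0, g(0, cons(cons(0, 0), s(e))))))   [R4 at 2.1]
4. cons(s(e), cons(0, g(0, g(0, cons(cons(0, 0), s(e))))))  →  cons(s(e), cons(0, g(0, e)))   [R6 at 2.2.2]
5. cons(s(e), cons(0, g(0, e)))  →  cons(s(e), cons(0, 0))   [R4 at 2.2]

cons(s(e), cons(0, 0))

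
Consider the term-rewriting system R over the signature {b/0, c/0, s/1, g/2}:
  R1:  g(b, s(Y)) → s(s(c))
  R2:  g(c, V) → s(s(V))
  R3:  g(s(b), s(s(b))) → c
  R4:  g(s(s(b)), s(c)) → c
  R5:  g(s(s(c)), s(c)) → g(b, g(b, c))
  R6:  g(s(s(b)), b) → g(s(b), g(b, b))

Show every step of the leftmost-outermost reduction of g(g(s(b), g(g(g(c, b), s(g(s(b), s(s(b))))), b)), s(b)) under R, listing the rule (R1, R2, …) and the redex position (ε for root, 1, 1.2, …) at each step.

1. g(g(s(b), g(g(g(c, b), s(g(s(b), s(s(b))))), b)), s(b))  →  g(g(s(b), g(g(s(s(b)), s(g(s(b), s(s(b))))), b)), s(b))   [R2 at 1.2.1.1]
2. g(g(s(b), g(g(s(s(b)), s(g(s(b), s(s(b))))), b)), s(b))  →  g(g(s(b), g(g(s(s(b)), s(c)), b)), s(b))   [R3 at 1.2.1.2.1]
3. g(g(s(b), g(g(s(s(b)), s(c)), b)), s(b))  →  g(g(s(b), g(c, b)), s(b))   [R4 at 1.2.1]
4. g(g(s(b), g(c, b)), s(b))  →  g(g(s(b), s(s(b))), s(b))   [R2 at 1.2]
5. g(g(s(b), s(s(b))), s(b))  →  g(c, s(b))   [R3 at 1]
6. g(c, s(b))  →  s(s(s(b)))   [R2 at ε]

s(s(s(b)))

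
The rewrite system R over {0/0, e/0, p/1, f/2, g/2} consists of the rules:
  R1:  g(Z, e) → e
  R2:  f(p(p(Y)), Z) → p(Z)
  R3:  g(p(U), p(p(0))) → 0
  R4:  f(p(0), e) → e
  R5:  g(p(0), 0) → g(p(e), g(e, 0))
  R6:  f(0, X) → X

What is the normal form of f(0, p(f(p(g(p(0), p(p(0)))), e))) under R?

1. f(0, p(f(p(g(p(0), p(p(0)))), e)))  →  p(f(p(g(p(0), p(p(0)))), e))   [R6 at ε]
2. p(f(p(g(p(0), p(p(0)))), e))  →  p(f(p(0), e))   [R3 at 1.1.1]
3. p(f(p(0), e))  →  p(e)   [R4 at 1]

p(e)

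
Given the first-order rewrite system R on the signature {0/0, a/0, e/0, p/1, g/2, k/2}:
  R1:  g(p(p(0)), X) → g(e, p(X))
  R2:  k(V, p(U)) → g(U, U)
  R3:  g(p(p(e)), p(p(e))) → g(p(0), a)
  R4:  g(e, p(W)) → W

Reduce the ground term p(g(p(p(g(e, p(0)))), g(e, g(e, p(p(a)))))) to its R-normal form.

p(a)

1. p(g(p(p(g(e, p(0)))), g(e, g(e, p(p(a))))))  →  p(g(p(p(0)), g(e, g(e, p(p(a))))))   [R4 at 1.1.1.1]
2. p(g(p(p(0)), g(e, g(e, p(p(a))))))  →  p(g(e, p(g(e, g(e, p(p(a)))))))   [R1 at 1]
3. p(g(e, p(g(e, g(e, p(p(a)))))))  →  p(g(e, g(e, p(p(a)))))   [R4 at 1]
4. p(g(e, g(e, p(p(a)))))  →  p(g(e, p(a)))   [R4 at 1.2]
5. p(g(e, p(a)))  →  p(a)   [R4 at 1]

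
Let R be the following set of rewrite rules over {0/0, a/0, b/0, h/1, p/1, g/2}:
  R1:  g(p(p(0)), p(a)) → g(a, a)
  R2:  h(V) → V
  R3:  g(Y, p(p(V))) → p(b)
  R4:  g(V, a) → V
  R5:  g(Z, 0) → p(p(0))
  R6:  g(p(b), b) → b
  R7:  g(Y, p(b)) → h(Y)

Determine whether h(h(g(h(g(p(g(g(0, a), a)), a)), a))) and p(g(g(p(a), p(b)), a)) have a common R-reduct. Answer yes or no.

Reduce t₁ = h(h(g(h(g(p(g(g(0, a), a)), a)), a))):
1. h(h(g(h(g(p(g(g(0, a), a)), a)), a)))  →  h(g(h(g(p(g(g(0, a), a)), a)), a))   [R2 at ε]
2. h(g(h(g(p(g(g(0, a), a)), a)), a))  →  g(h(g(p(g(g(0, a), a)), a)), a)   [R2 at ε]
3. g(h(g(p(g(g(0, a), a)), a)), a)  →  h(g(p(g(g(0, a), a)), a))   [R4 at ε]
4. h(g(p(g(g(0, a), a)), a))  →  g(p(g(g(0, a), a)), a)   [R2 at ε]
5. g(p(g(g(0, a), a)), a)  →  p(g(g(0, a), a))   [R4 at ε]
6. p(g(g(0, a), a))  →  p(g(0, a))   [R4 at 1]
7. p(g(0, a))  →  p(0)   [R4 at 1]

Reduce t₂ = p(g(g(p(a), p(b)), a)):
1. p(g(g(p(a), p(b)), a))  →  p(g(p(a), p(b)))   [R4 at 1]
2. p(g(p(a), p(b)))  →  p(h(p(a)))   [R7 at 1]
3. p(h(p(a)))  →  p(p(a))   [R2 at 1]

no — NF(t₁) = p(0), NF(t₂) = p(p(a))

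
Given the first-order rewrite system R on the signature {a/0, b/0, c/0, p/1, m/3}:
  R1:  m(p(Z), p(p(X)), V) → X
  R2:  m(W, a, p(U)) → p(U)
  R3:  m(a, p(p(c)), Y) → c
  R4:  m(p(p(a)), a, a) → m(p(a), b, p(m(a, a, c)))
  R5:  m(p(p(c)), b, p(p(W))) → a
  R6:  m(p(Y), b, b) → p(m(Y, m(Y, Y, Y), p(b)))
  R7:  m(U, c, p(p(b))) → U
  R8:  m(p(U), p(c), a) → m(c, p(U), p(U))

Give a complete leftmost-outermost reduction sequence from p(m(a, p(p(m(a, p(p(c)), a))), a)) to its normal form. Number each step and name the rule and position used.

1. p(m(a, p(p(m(a, p(p(c)), a))), a))  →  p(m(a, p(p(c)), a))   [R3 at 1.2.1.1]
2. p(m(a, p(p(c)), a))  →  p(c)   [R3 at 1]

p(c)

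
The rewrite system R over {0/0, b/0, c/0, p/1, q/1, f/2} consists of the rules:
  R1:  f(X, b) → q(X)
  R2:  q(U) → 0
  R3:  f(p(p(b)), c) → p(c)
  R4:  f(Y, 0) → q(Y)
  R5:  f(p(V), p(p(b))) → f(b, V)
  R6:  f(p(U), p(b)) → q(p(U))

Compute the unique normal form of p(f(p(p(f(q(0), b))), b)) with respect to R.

p(0)

1. p(f(p(p(f(q(0), b))), b))  →  p(q(p(p(f(q(0), b)))))   [R1 at 1]
2. p(q(p(p(f(q(0), b)))))  →  p(0)   [R2 at 1]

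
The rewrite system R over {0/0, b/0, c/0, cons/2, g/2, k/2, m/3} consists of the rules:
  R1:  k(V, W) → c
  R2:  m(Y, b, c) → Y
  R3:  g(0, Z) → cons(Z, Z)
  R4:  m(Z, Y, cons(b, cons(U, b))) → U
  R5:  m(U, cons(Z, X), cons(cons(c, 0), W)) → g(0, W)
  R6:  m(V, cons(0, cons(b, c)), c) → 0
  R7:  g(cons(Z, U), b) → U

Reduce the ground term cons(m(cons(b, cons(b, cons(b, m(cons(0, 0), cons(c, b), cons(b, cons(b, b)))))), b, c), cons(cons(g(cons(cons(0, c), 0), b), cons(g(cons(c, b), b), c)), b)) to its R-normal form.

cons(cons(b, cons(b, cons(b, b))), cons(cons(0, cons(b, c)), b))

1. cons(m(cons(b, cons(b, cons(b, m(cons(0, 0), cons(c, b), cons(b, cons(b, b)))))), b, c), cons(cons(g(cons(cons(0, c), 0), b), cons(g(cons(c, b), b), c)), b))  →  cons(cons(b, cons(b, cons(b, m(cons(0, 0), cons(c, b), cons(b, cons(b, b)))))), cons(cons(g(cons(cons(0, c), 0), b), cons(g(cons(c, b), b), c)), b))   [R2 at 1]
2. cons(cons(b, cons(b, cons(b, m(cons(0, 0), cons(c, b), cons(b, cons(b, b)))))), cons(cons(g(cons(cons(0, c), 0), b), cons(g(cons(c, b), b), c)), b))  →  cons(cons(b, cons(b, cons(b, b))), cons(cons(g(cons(cons(0, c), 0), b), cons(g(cons(c, b), b), c)), b))   [R4 at 1.2.2.2]
3. cons(cons(b, cons(b, cons(b, b))), cons(cons(g(cons(cons(0, c), 0), b), cons(g(cons(c, b), b), c)), b))  →  cons(cons(b, cons(b, cons(b, b))), cons(cons(0, cons(g(cons(c, b), b), c)), b))   [R7 at 2.1.1]
4. cons(cons(b, cons(b, cons(b, b))), cons(cons(0, cons(g(cons(c, b), b), c)), b))  →  cons(cons(b, cons(b, cons(b, b))), cons(cons(0, cons(b, c)), b))   [R7 at 2.1.2.1]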